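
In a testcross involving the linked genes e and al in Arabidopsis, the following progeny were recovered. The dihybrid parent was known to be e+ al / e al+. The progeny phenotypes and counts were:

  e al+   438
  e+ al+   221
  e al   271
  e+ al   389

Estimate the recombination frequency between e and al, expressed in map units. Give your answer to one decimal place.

37.3 map units

The recombinant classes are e+ al+ and e al: 221 + 271 = 492.
Recombination frequency = 492/1319 = 0.3730 ≈ 37.3%, i.e. 37.3 map units.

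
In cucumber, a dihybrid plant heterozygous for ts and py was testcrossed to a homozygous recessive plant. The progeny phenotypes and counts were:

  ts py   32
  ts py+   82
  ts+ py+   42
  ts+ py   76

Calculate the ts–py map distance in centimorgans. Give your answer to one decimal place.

The two most frequent classes, ts+ py (76) and ts py+ (82), are the parental types, so the F1 was ts+ py / ts py+.
The recombinant classes are ts+ py+ and ts py: 42 + 32 = 74.
Recombination frequency = 74/232 = 0.3190 ≈ 31.9%, i.e. 31.9 centimorgans.

31.9 centimorgans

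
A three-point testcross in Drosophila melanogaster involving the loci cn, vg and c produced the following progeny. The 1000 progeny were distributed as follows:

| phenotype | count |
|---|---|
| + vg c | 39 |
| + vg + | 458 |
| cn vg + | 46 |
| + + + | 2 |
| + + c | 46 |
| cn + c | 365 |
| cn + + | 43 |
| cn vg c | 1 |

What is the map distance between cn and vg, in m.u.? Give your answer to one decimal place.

9.5 m.u.

The two most frequent reciprocal classes, cn + c and + vg +, are the parental types, so the F1 was cn + c / + vg +.
The two rarest classes, cn vg c and + + +, are the double crossovers. Comparing them with the parentals, only the vg allele has switched, so vg is the middle locus and the order is cn – vg – c.
Crossovers in the cn–vg interval produce the single-crossover classes + + c and cn vg + (46 + 46 = 92) plus the double crossovers (3).
RF(cn–vg) = (92 + 3) / 1000 = 95/1000 = 0.0950 → 9.5 m.u.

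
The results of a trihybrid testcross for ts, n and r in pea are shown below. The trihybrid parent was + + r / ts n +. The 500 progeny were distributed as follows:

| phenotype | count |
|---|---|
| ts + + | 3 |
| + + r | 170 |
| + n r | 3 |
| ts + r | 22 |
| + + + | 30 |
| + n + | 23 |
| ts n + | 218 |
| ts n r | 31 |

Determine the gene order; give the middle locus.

The two rarest classes, + n r and ts + +, are the double crossovers. Comparing them with the parentals, only the n allele has switched, so n is the middle locus and the order is ts – n – r.

n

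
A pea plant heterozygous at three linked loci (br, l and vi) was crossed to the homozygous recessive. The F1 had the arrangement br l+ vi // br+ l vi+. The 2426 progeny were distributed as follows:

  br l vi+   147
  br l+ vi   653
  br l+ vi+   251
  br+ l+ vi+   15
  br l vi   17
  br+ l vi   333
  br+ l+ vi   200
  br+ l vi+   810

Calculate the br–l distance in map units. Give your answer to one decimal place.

The two rarest classes, br l vi and br+ l+ vi+, are the double crossovers. Comparing them with the parentals, only the l allele has switched, so l is the middle locus and the order is br – l – vi.
Crossovers in the br–l interval produce the single-crossover classes br+ l+ vi and br l vi+ (200 + 147 = 347) plus the double crossovers (32).
RF(br–l) = (347 + 32) / 2426 = 379/2426 = 0.1562 → 15.6 map units.

15.6 map units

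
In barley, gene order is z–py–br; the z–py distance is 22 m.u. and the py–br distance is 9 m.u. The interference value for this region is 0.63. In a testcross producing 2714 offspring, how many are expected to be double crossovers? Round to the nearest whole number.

20

Map distances give recombination frequencies of 0.220 and 0.090 for the two intervals.
With interference 0.63 (so coincidence = 0.37), expected double-crossover frequency = 0.220 × 0.090 × 0.37 = 0.00733.
Expected number = 0.00733 × 2714 = 19.88 ≈ 20.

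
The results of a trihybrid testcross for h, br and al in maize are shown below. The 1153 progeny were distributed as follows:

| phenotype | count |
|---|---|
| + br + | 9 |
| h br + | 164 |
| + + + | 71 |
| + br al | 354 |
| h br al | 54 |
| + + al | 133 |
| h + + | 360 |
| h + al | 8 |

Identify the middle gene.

The two most frequent reciprocal classes, + br al and h + +, are the parental types, so the F1 was + br al / h + +.
The two rarest classes, + br + and h + al, are the double crossovers. Comparing them with the parentals, only the al allele has switched, so al is the middle locus and the order is h – al – br.

al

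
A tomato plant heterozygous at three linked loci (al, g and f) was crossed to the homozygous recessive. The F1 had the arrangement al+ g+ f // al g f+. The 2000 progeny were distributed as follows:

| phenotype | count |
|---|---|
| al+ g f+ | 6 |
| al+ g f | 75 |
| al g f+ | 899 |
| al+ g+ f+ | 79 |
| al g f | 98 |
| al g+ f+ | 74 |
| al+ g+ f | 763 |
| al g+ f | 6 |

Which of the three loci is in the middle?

The two rarest classes, al g+ f and al+ g f+, are the double crossovers. Comparing them with the parentals, only the al allele has switched, so al is the middle locus and the order is f – al – g.

al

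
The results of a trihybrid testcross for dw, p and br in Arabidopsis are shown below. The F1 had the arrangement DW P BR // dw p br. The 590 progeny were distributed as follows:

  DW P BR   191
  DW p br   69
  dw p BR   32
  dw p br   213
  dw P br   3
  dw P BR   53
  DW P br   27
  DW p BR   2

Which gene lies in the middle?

The two rarest classes, DW p BR and dw P br, are the double crossovers. Comparing them with the parentals, only the p allele has switched, so p is the middle locus and the order is dw – p – br.

p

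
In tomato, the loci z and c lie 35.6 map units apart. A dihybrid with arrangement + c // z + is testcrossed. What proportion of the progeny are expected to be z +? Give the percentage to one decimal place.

32.2%

A map distance of 35.6 map units corresponds to a recombination frequency of 0.356.
The F1 is + c / z +, so z + is a parental gamete class with expected frequency (1 − r)/2 = 0.644/2 = 0.3220.
That is 0.3220 = 32.2% of the progeny.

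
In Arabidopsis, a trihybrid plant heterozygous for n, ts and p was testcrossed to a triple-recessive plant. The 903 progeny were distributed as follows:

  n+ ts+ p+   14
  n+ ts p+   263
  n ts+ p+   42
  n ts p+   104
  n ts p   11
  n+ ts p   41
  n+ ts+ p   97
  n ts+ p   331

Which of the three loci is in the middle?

ts

The two most frequent reciprocal classes, n+ ts p+ and n ts+ p, are the parental types, so the F1 was n+ ts p+ / n ts+ p.
The two rarest classes, n+ ts+ p+ and n ts p, are the double crossovers. Comparing them with the parentals, only the ts allele has switched, so ts is the middle locus and the order is n – ts – p.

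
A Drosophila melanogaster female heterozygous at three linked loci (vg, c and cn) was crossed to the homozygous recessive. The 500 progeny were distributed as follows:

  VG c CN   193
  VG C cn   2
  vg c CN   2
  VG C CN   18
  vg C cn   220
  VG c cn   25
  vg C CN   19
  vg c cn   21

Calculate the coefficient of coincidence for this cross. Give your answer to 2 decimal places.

0.97

The two most frequent reciprocal classes, VG c CN and vg C cn, are the parental types, so the F1 was VG c CN / vg C cn.
The two rarest classes, vg c CN and VG C cn, are the double crossovers. Comparing them with the parentals, only the vg allele has switched, so vg is the middle locus and the order is c – vg – cn.
c–vg: (39 + 4)/500 = 0.0860; vg–cn: (44 + 4)/500 = 0.0960.
Expected DCO frequency = 0.0860 × 0.0960 ≈ 0.00826; observed = 4/500 ≈ 0.00800.
Coefficient of coincidence = 0.00800/0.00826 ≈ 0.97.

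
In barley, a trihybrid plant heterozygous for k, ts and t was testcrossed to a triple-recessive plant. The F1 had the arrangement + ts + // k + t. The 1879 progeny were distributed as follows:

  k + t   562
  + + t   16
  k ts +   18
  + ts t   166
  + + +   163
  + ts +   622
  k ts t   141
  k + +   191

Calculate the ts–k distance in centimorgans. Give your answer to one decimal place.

18.0 centimorgans

The two rarest classes, k ts + and + + t, are the double crossovers. Comparing them with the parentals, only the k allele has switched, so k is the middle locus and the order is ts – k – t.
Crossovers in the ts–k interval produce the single-crossover classes + + + and k ts t (163 + 141 = 304) plus the double crossovers (34).
RF(ts–k) = (304 + 34) / 1879 = 338/1879 = 0.1799 → 18.0 centimorgans.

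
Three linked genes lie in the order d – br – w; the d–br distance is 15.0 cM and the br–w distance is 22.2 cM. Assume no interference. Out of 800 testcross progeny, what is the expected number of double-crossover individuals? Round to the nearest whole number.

Map distances give recombination frequencies of 0.150 and 0.222 for the two intervals.
With no interference, expected double-crossover frequency = 0.150 × 0.222 = 0.03330.
Expected number = 0.03330 × 800 = 26.64 ≈ 27.

27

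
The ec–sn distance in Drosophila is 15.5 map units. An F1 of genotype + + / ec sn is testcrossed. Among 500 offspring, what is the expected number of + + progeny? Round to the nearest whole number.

A map distance of 15.5 map units corresponds to a recombination frequency of 0.155.
The F1 is + + / ec sn, so + + is a parental gamete class with expected frequency (1 − r)/2 = 0.845/2 = 0.4225.
Expected number = 0.4225 × 500 = 211.25 ≈ 211.

211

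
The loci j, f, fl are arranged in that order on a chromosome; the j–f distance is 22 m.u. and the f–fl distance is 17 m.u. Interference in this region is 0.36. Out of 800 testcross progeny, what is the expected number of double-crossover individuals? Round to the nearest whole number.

19

Map distances give recombination frequencies of 0.220 and 0.170 for the two intervals.
With interference 0.36 (so coincidence = 0.64), expected double-crossover frequency = 0.220 × 0.170 × 0.64 = 0.02394.
Expected number = 0.02394 × 800 = 19.15 ≈ 19.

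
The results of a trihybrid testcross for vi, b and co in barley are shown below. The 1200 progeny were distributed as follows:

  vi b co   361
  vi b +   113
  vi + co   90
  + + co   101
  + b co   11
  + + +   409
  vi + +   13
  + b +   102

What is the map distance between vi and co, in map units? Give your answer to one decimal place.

The two most frequent reciprocal classes, + + + and vi b co, are the parental types, so the F1 was + + + / vi b co.
The two rarest classes, vi + + and + b co, are the double crossovers. Comparing them with the parentals, only the vi allele has switched, so vi is the middle locus and the order is co – vi – b.
Crossovers in the co–vi interval produce the single-crossover classes + + co and vi b + (101 + 113 = 214) plus the double crossovers (24).
RF(co–vi) = (214 + 24) / 1200 = 238/1200 = 0.1983 → 19.8 map units.

19.8 map units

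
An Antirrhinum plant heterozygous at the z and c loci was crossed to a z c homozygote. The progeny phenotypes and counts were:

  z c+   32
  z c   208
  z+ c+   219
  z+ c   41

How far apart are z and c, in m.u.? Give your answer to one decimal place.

14.6 m.u.

The two most frequent classes, z+ c+ (219) and z c (208), are the parental types, so the F1 was z+ c+ / z c.
The recombinant classes are z+ c and z c+: 41 + 32 = 73.
Recombination frequency = 73/500 = 0.1460 ≈ 14.6%, i.e. 14.6 m.u.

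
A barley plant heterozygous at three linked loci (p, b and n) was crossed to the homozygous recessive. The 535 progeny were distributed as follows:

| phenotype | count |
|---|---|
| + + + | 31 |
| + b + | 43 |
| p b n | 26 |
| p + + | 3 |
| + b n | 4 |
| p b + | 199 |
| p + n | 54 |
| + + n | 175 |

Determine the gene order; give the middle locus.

The two most frequent reciprocal classes, p b + and + + n, are the parental types, so the F1 was p b + / + + n.
The two rarest classes, p + + and + b n, are the double crossovers. Comparing them with the parentals, only the b allele has switched, so b is the middle locus and the order is n – b – p.

b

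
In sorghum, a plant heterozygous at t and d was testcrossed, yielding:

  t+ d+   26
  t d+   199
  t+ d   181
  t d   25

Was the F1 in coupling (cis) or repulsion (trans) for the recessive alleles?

trans

The two most frequent classes are t+ d (181) and t d+ (199); these are the parental (non-recombinant) types.
So the F1 carried t+ d on one chromosome and t d+ on the other — the recessive alleles are on opposite chromosomes (trans / repulsion).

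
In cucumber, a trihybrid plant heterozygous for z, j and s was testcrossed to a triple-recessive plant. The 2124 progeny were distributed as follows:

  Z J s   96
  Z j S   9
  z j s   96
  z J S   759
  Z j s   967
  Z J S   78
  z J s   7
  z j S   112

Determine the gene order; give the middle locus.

The two most frequent reciprocal classes, z J S and Z j s, are the parental types, so the F1 was z J S / Z j s.
The two rarest classes, z J s and Z j S, are the double crossovers. Comparing them with the parentals, only the s allele has switched, so s is the middle locus and the order is z – s – j.

s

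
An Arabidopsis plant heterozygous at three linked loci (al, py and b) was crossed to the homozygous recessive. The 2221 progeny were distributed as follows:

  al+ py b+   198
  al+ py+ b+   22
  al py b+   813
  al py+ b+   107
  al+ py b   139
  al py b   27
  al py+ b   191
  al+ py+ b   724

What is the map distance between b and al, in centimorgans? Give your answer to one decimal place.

The two most frequent reciprocal classes, al py b+ and al+ py+ b, are the parental types, so the F1 was al py b+ / al+ py+ b.
The two rarest classes, al py b and al+ py+ b+, are the double crossovers. Comparing them with the parentals, only the b allele has switched, so b is the middle locus and the order is py – b – al.
Crossovers in the b–al interval produce the single-crossover classes al+ py b+ and al py+ b (198 + 191 = 389) plus the double crossovers (49).
RF(b–al) = (389 + 49) / 2221 = 438/2221 = 0.1972 → 19.7 centimorgans.

19.7 centimorgans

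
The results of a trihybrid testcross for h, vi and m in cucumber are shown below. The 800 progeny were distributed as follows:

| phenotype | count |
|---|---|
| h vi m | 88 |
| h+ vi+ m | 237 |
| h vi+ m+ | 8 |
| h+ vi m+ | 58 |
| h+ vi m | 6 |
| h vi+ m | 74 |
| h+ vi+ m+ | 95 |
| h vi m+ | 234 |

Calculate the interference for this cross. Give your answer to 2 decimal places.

The two most frequent reciprocal classes, h+ vi+ m and h vi m+, are the parental types, so the F1 was h+ vi+ m / h vi m+.
The two rarest classes, h+ vi m and h vi+ m+, are the double crossovers. Comparing them with the parentals, only the vi allele has switched, so vi is the middle locus and the order is h – vi – m.
h–vi: (132 + 14)/800 = 0.1825; vi–m: (183 + 14)/800 = 0.2462.
Expected DCO frequency = 0.1825 × 0.2462 ≈ 0.04493; observed = 14/800 ≈ 0.01750.
Coefficient of coincidence = 0.01750/0.04493 ≈ 0.39; interference = 1 − 0.39 = 0.61.

0.61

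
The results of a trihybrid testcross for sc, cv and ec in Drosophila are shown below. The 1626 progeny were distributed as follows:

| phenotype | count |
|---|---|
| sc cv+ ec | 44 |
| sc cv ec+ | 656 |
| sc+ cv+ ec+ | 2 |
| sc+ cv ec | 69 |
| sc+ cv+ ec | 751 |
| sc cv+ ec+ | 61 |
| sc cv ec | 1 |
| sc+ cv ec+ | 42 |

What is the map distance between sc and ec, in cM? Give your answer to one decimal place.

The two most frequent reciprocal classes, sc cv ec+ and sc+ cv+ ec, are the parental types, so the F1 was sc cv ec+ / sc+ cv+ ec.
The two rarest classes, sc cv ec and sc+ cv+ ec+, are the double crossovers. Comparing them with the parentals, only the ec allele has switched, so ec is the middle locus and the order is sc – ec – cv.
Crossovers in the sc–ec interval produce the single-crossover classes sc+ cv ec+ and sc cv+ ec (42 + 44 = 86) plus the double crossovers (3).
RF(sc–ec) = (86 + 3) / 1626 = 89/1626 = 0.0547 → 5.5 cM.

5.5 cM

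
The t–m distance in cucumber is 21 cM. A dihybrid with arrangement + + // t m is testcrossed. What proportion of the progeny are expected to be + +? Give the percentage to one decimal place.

39.5%

A map distance of 21 cM corresponds to a recombination frequency of 0.210.
The F1 is + + / t m, so + + is a parental gamete class with expected frequency (1 − r)/2 = 0.790/2 = 0.3950.
That is 0.3950 = 39.5% of the progeny.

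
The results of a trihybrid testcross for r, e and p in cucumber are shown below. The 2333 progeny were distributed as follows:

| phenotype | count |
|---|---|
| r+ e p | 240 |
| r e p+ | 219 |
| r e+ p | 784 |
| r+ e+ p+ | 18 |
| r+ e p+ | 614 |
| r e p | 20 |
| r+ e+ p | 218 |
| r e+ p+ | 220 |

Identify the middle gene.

The two most frequent reciprocal classes, r e+ p and r+ e p+, are the parental types, so the F1 was r e+ p / r+ e p+.
The two rarest classes, r e p and r+ e+ p+, are the double crossovers. Comparing them with the parentals, only the e allele has switched, so e is the middle locus and the order is p – e – r.

e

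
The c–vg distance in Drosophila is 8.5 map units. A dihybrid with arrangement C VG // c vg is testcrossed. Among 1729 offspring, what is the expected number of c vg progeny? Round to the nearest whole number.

791

A map distance of 8.5 map units corresponds to a recombination frequency of 0.085.
The F1 is C VG / c vg, so c vg is a parental gamete class with expected frequency (1 − r)/2 = 0.915/2 = 0.4575.
Expected number = 0.4575 × 1729 = 791.02 ≈ 791.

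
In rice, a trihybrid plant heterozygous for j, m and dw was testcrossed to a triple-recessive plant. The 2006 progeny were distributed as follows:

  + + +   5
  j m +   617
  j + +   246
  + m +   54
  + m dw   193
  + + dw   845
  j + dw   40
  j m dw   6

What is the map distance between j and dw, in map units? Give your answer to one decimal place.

5.2 map units

The two most frequent reciprocal classes, j m + and + + dw, are the parental types, so the F1 was j m + / + + dw.
The two rarest classes, j m dw and + + +, are the double crossovers. Comparing them with the parentals, only the dw allele has switched, so dw is the middle locus and the order is j – dw – m.
Crossovers in the j–dw interval produce the single-crossover classes + m + and j + dw (54 + 40 = 94) plus the double crossovers (11).
RF(j–dw) = (94 + 11) / 2006 = 105/2006 = 0.0523 → 5.2 map units.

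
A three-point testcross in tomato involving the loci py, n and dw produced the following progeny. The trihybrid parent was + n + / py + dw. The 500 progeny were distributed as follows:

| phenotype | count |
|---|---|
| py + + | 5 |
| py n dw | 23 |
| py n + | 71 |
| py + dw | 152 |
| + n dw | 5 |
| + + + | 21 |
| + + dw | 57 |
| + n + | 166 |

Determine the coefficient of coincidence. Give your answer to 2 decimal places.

The two rarest classes, + n dw and py + +, are the double crossovers. Comparing them with the parentals, only the dw allele has switched, so dw is the middle locus and the order is py – dw – n.
py–dw: (128 + 10)/500 = 0.2760; dw–n: (44 + 10)/500 = 0.1080.
Expected DCO frequency = 0.2760 × 0.1080 ≈ 0.02981; observed = 10/500 ≈ 0.02000.
Coefficient of coincidence = 0.02000/0.02981 ≈ 0.67.

0.67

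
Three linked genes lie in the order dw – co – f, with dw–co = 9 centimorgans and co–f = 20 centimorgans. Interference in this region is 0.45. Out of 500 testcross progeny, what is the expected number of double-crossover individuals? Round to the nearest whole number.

Map distances give recombination frequencies of 0.090 and 0.200 for the two intervals.
With interference 0.45 (so coincidence = 0.55), expected double-crossover frequency = 0.090 × 0.200 × 0.55 = 0.00990.
Expected number = 0.00990 × 500 = 4.95 ≈ 5.

5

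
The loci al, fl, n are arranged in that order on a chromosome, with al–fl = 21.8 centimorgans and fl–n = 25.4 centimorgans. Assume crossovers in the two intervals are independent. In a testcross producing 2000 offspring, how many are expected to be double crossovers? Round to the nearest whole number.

Map distances give recombination frequencies of 0.218 and 0.254 for the two intervals.
With no interference, expected double-crossover frequency = 0.218 × 0.254 = 0.05537.
Expected number = 0.05537 × 2000 = 110.74 ≈ 111.

111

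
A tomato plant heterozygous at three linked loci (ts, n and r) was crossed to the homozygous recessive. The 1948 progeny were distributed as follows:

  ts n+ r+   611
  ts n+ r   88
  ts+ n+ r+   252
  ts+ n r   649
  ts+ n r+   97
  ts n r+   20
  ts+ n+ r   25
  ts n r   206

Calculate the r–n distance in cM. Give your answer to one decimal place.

The two most frequent reciprocal classes, ts+ n r and ts n+ r+, are the parental types, so the F1 was ts+ n r / ts n+ r+.
The two rarest classes, ts+ n+ r and ts n r+, are the double crossovers. Comparing them with the parentals, only the n allele has switched, so n is the middle locus and the order is ts – n – r.
Crossovers in the n–r interval produce the single-crossover classes ts+ n r+ and ts n+ r (97 + 88 = 185) plus the double crossovers (45).
RF(n–r) = (185 + 45) / 1948 = 230/1948 = 0.1181 → 11.8 cM.

11.8 cM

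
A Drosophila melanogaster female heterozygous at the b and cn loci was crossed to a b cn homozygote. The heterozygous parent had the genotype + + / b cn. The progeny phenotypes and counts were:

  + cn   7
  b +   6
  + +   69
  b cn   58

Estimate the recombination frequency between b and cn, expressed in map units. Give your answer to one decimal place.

9.3 map units

The recombinant classes are + cn and b +: 7 + 6 = 13.
Recombination frequency = 13/140 = 0.0929 ≈ 9.3%, i.e. 9.3 map units.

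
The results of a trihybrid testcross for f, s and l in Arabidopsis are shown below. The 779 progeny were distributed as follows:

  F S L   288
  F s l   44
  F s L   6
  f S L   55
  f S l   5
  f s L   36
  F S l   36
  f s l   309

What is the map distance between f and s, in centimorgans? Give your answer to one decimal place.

The two most frequent reciprocal classes, F S L and f s l, are the parental types, so the F1 was F S L / f s l.
The two rarest classes, F s L and f S l, are the double crossovers. Comparing them with the parentals, only the s allele has switched, so s is the middle locus and the order is l – s – f.
Crossovers in the s–f interval produce the single-crossover classes f S L and F s l (55 + 44 = 99) plus the double crossovers (11).
RF(s–f) = (99 + 11) / 779 = 110/779 = 0.1412 → 14.1 centimorgans.

14.1 centimorgans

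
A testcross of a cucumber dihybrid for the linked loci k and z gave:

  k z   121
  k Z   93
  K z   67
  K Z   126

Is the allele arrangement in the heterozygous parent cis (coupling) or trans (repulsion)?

The two most frequent classes are K Z (126) and k z (121); these are the parental (non-recombinant) types.
So the F1 carried K Z on one chromosome and k z on the other — the recessive alleles are on the same chromosome (cis / coupling).

cis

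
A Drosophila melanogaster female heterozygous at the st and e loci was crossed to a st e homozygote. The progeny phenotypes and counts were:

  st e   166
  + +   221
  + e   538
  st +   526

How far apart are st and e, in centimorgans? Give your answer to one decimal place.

26.7 centimorgans

The two most frequent classes, + e (538) and st + (526), are the parental types, so the F1 was + e / st +.
The recombinant classes are + + and st e: 221 + 166 = 387.
Recombination frequency = 387/1451 = 0.2667 ≈ 26.7%, i.e. 26.7 centimorgans.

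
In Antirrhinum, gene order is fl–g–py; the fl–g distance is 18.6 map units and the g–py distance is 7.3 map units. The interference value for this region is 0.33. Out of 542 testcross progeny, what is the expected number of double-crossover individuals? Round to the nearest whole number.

5

Map distances give recombination frequencies of 0.186 and 0.073 for the two intervals.
With interference 0.33 (so coincidence = 0.67), expected double-crossover frequency = 0.186 × 0.073 × 0.67 = 0.00910.
Expected number = 0.00910 × 542 = 4.93 ≈ 5.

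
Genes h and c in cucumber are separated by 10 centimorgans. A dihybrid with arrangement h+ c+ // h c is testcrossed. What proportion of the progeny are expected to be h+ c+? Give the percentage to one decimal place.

A map distance of 10 centimorgans corresponds to a recombination frequency of 0.100.
The F1 is h+ c+ / h c, so h+ c+ is a parental gamete class with expected frequency (1 − r)/2 = 0.900/2 = 0.4500.
That is 0.4500 = 45.0% of the progeny.

45.0%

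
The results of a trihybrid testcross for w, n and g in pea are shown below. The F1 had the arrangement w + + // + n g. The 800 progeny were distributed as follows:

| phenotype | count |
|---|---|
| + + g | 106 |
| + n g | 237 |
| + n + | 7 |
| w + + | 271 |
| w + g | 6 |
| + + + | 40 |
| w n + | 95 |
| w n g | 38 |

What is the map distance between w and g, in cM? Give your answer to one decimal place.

11.4 cM

The two rarest classes, w + g and + n +, are the double crossovers. Comparing them with the parentals, only the g allele has switched, so g is the middle locus and the order is n – g – w.
Crossovers in the g–w interval produce the single-crossover classes + + + and w n g (40 + 38 = 78) plus the double crossovers (13).
RF(g–w) = (78 + 13) / 800 = 91/800 = 0.1138 → 11.4 cM.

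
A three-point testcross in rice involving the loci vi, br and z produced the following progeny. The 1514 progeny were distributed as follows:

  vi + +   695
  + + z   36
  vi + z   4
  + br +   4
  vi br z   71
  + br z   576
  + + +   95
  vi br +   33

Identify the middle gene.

The two most frequent reciprocal classes, vi + + and + br z, are the parental types, so the F1 was vi + + / + br z.
The two rarest classes, vi + z and + br +, are the double crossovers. Comparing them with the parentals, only the z allele has switched, so z is the middle locus and the order is br – z – vi.

z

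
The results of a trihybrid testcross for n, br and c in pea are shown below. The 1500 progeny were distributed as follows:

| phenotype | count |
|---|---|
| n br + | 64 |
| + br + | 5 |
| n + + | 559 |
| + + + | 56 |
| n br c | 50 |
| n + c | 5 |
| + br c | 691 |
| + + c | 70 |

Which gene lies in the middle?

c

The two most frequent reciprocal classes, + br c and n + +, are the parental types, so the F1 was + br c / n + +.
The two rarest classes, + br + and n + c, are the double crossovers. Comparing them with the parentals, only the c allele has switched, so c is the middle locus and the order is br – c – n.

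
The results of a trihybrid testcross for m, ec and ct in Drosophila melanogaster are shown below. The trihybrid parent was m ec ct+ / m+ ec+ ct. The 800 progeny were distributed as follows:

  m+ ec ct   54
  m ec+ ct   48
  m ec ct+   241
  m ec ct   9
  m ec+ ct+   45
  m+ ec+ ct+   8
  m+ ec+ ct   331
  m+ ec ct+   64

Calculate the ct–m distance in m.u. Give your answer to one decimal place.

The two rarest classes, m ec ct and m+ ec+ ct+, are the double crossovers. Comparing them with the parentals, only the ct allele has switched, so ct is the middle locus and the order is ec – ct – m.
Crossovers in the ct–m interval produce the single-crossover classes m+ ec ct+ and m ec+ ct (64 + 48 = 112) plus the double crossovers (17).
RF(ct–m) = (112 + 17) / 800 = 129/800 = 0.1613 → 16.1 m.u.

16.1 m.u.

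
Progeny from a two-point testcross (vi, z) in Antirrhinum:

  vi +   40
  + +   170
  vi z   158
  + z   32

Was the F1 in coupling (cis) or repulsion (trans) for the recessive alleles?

cis

The two most frequent classes are + + (170) and vi z (158); these are the parental (non-recombinant) types.
So the F1 carried + + on one chromosome and vi z on the other — the recessive alleles are on the same chromosome (cis / coupling).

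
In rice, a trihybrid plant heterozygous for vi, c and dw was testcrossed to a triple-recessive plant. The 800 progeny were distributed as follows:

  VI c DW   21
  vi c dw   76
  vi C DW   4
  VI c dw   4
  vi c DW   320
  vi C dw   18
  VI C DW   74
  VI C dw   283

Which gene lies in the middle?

The two most frequent reciprocal classes, VI C dw and vi c DW, are the parental types, so the F1 was VI C dw / vi c DW.
The two rarest classes, VI c dw and vi C DW, are the double crossovers. Comparing them with the parentals, only the c allele has switched, so c is the middle locus and the order is dw – c – vi.

c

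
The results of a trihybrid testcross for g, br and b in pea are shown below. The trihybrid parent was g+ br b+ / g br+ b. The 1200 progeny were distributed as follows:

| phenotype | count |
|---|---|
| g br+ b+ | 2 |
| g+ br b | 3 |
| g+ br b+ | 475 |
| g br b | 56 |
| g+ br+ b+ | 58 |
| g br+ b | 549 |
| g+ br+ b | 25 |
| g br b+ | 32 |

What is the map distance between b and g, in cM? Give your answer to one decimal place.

5.2 cM

The two rarest classes, g+ br b and g br+ b+, are the double crossovers. Comparing them with the parentals, only the b allele has switched, so b is the middle locus and the order is g – b – br.
Crossovers in the g–b interval produce the single-crossover classes g br b+ and g+ br+ b (32 + 25 = 57) plus the double crossovers (5).
RF(g–b) = (57 + 5) / 1200 = 62/1200 = 0.0517 → 5.2 cM.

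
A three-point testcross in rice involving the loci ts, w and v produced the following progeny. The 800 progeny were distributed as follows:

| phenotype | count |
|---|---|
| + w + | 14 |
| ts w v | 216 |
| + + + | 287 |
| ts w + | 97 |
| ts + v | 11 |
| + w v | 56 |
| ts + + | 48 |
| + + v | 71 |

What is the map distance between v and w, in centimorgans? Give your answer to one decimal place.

The two most frequent reciprocal classes, + + + and ts w v, are the parental types, so the F1 was + + + / ts w v.
The two rarest classes, + w + and ts + v, are the double crossovers. Comparing them with the parentals, only the w allele has switched, so w is the middle locus and the order is v – w – ts.
Crossovers in the v–w interval produce the single-crossover classes + + v and ts w + (71 + 97 = 168) plus the double crossovers (25).
RF(v–w) = (168 + 25) / 800 = 193/800 = 0.2412 → 24.1 centimorgans.

24.1 centimorgans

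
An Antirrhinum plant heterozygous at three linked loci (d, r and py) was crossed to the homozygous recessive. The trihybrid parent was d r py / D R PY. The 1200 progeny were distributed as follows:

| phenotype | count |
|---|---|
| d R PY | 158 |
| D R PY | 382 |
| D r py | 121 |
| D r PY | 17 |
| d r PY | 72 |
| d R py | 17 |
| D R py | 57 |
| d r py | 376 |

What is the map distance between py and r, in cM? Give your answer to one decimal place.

13.6 cM

The two rarest classes, d R py and D r PY, are the double crossovers. Comparing them with the parentals, only the r allele has switched, so r is the middle locus and the order is d – r – py.
Crossovers in the r–py interval produce the single-crossover classes d r PY and D R py (72 + 57 = 129) plus the double crossovers (34).
RF(r–py) = (129 + 34) / 1200 = 163/1200 = 0.1358 → 13.6 cM.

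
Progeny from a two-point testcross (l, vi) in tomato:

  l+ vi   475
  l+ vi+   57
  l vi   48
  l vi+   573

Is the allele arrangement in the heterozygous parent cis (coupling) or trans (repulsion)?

trans

The two most frequent classes are l+ vi (475) and l vi+ (573); these are the parental (non-recombinant) types.
So the F1 carried l+ vi on one chromosome and l vi+ on the other — the recessive alleles are on opposite chromosomes (trans / repulsion).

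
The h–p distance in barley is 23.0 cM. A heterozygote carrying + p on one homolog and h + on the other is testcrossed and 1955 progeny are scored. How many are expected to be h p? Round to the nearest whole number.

225

A map distance of 23.0 cM corresponds to a recombination frequency of 0.230.
The F1 is + p / h +, so h p is a recombinant gamete class with expected frequency r/2 = 0.230/2 = 0.1150.
Expected number = 0.1150 × 1955 = 224.83 ≈ 225.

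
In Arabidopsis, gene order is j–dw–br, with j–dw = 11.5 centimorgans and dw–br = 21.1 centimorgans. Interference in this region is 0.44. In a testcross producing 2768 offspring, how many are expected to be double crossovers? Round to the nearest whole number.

38

Map distances give recombination frequencies of 0.115 and 0.211 for the two intervals.
With interference 0.44 (so coincidence = 0.56), expected double-crossover frequency = 0.115 × 0.211 × 0.56 = 0.01359.
Expected number = 0.01359 × 2768 = 37.61 ≈ 38.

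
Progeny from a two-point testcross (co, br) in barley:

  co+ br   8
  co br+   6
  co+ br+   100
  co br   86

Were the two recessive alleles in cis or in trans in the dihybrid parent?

cis

The two most frequent classes are co+ br+ (100) and co br (86); these are the parental (non-recombinant) types.
So the F1 carried co+ br+ on one chromosome and co br on the other — the recessive alleles are on the same chromosome (cis / coupling).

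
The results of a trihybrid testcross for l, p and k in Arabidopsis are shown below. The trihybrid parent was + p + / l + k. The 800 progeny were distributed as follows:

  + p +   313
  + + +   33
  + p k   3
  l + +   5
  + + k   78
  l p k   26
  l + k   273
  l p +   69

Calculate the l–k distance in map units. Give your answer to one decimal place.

19.4 map units

The two rarest classes, + p k and l + +, are the double crossovers. Comparing them with the parentals, only the k allele has switched, so k is the middle locus and the order is p – k – l.
Crossovers in the k–l interval produce the single-crossover classes l p + and + + k (69 + 78 = 147) plus the double crossovers (8).
RF(k–l) = (147 + 8) / 800 = 155/800 = 0.1938 → 19.4 map units.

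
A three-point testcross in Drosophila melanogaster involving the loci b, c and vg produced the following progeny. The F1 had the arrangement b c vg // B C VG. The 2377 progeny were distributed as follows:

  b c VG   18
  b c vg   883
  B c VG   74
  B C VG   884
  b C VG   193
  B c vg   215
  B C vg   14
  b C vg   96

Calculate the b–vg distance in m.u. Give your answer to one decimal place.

18.5 m.u.

The two rarest classes, b c VG and B C vg, are the double crossovers. Comparing them with the parentals, only the vg allele has switched, so vg is the middle locus and the order is c – vg – b.
Crossovers in the vg–b interval produce the single-crossover classes B c vg and b C VG (215 + 193 = 408) plus the double crossovers (32).
RF(vg–b) = (408 + 32) / 2377 = 440/2377 = 0.1851 → 18.5 m.u.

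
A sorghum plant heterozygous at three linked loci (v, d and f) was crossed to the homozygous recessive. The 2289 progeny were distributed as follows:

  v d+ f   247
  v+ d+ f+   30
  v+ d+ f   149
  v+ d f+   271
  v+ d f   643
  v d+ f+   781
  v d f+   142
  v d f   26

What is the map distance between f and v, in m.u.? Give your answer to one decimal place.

The two most frequent reciprocal classes, v+ d f and v d+ f+, are the parental types, so the F1 was v+ d f / v d+ f+.
The two rarest classes, v d f and v+ d+ f+, are the double crossovers. Comparing them with the parentals, only the v allele has switched, so v is the middle locus and the order is f – v – d.
Crossovers in the f–v interval produce the single-crossover classes v+ d f+ and v d+ f (271 + 247 = 518) plus the double crossovers (56).
RF(f–v) = (518 + 56) / 2289 = 574/2289 = 0.2508 → 25.1 m.u.

25.1 m.u.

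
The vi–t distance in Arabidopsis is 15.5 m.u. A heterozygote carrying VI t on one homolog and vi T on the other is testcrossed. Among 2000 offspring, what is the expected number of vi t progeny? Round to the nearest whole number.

A map distance of 15.5 m.u. corresponds to a recombination frequency of 0.155.
The F1 is VI t / vi T, so vi t is a recombinant gamete class with expected frequency r/2 = 0.155/2 = 0.0775.
Expected number = 0.0775 × 2000 = 155.00 ≈ 155.

155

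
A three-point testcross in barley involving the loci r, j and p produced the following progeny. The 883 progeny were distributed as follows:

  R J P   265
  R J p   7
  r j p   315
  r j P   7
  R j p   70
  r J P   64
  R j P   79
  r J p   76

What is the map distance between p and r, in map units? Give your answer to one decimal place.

The two most frequent reciprocal classes, r j p and R J P, are the parental types, so the F1 was r j p / R J P.
The two rarest classes, r j P and R J p, are the double crossovers. Comparing them with the parentals, only the p allele has switched, so p is the middle locus and the order is j – p – r.
Crossovers in the p–r interval produce the single-crossover classes R j p and r J P (70 + 64 = 134) plus the double crossovers (14).
RF(p–r) = (134 + 14) / 883 = 148/883 = 0.1676 → 16.8 map units.

16.8 map units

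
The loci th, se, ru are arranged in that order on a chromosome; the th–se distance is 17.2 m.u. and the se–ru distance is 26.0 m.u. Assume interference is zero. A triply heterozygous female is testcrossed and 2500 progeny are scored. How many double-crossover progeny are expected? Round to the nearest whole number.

Map distances give recombination frequencies of 0.172 and 0.260 for the two intervals.
With no interference, expected double-crossover frequency = 0.172 × 0.260 = 0.04472.
Expected number = 0.04472 × 2500 = 111.80 ≈ 112.

112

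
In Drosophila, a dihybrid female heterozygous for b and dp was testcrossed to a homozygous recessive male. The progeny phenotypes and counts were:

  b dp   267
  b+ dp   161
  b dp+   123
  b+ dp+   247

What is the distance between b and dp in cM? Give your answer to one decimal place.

The two most frequent classes, b+ dp+ (247) and b dp (267), are the parental types, so the F1 was b+ dp+ / b dp.
The recombinant classes are b+ dp and b dp+: 161 + 123 = 284.
Recombination frequency = 284/798 = 0.3559 ≈ 35.6%, i.e. 35.6 cM.

35.6 cM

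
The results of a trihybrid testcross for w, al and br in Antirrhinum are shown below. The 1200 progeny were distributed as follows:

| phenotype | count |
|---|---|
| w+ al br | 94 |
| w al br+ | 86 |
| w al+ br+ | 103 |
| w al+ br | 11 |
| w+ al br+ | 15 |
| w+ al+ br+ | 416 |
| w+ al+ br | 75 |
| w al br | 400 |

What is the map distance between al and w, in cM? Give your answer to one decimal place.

18.6 cM

The two most frequent reciprocal classes, w+ al+ br+ and w al br, are the parental types, so the F1 was w+ al+ br+ / w al br.
The two rarest classes, w+ al br+ and w al+ br, are the double crossovers. Comparing them with the parentals, only the al allele has switched, so al is the middle locus and the order is br – al – w.
Crossovers in the al–w interval produce the single-crossover classes w al+ br+ and w+ al br (103 + 94 = 197) plus the double crossovers (26).
RF(al–w) = (197 + 26) / 1200 = 223/1200 = 0.1858 → 18.6 cM.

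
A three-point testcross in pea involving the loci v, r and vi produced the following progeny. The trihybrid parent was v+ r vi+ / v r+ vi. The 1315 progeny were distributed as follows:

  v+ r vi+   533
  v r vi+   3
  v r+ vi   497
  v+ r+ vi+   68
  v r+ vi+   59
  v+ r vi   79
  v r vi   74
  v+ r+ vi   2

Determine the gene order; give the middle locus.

The two rarest classes, v r vi+ and v+ r+ vi, are the double crossovers. Comparing them with the parentals, only the v allele has switched, so v is the middle locus and the order is vi – v – r.

v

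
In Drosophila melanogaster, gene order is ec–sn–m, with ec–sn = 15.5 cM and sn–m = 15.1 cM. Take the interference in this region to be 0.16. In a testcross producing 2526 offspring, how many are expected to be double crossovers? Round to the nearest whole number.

Map distances give recombination frequencies of 0.155 and 0.151 for the two intervals.
With interference 0.16 (so coincidence = 0.84), expected double-crossover frequency = 0.155 × 0.151 × 0.84 = 0.01966.
Expected number = 0.01966 × 2526 = 49.66 ≈ 50.

50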